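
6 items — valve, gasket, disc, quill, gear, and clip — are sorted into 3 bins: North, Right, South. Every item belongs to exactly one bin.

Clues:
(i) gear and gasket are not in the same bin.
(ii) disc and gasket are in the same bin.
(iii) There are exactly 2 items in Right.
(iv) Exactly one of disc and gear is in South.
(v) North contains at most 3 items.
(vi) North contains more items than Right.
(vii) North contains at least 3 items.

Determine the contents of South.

South = {gear}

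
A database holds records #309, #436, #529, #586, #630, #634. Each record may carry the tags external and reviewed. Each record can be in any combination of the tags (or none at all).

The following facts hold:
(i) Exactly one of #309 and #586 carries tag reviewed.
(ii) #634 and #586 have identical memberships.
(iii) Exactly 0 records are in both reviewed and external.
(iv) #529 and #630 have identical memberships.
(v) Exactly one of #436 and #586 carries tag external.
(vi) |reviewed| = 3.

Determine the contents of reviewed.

reviewed = {#309, #529, #630}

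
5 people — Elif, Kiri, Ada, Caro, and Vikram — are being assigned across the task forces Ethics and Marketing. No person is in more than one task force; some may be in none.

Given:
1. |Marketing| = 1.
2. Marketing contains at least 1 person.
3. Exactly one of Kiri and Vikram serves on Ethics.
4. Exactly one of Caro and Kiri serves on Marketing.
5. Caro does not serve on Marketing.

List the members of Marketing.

Marketing = {Kiri}

From (5): Caro ∉ Marketing.
(4) (exactly one): Kiri ∈ Marketing.
(1): Marketing already has 1, so the rest are out.
(3) (exactly one): Vikram ∈ Ethics.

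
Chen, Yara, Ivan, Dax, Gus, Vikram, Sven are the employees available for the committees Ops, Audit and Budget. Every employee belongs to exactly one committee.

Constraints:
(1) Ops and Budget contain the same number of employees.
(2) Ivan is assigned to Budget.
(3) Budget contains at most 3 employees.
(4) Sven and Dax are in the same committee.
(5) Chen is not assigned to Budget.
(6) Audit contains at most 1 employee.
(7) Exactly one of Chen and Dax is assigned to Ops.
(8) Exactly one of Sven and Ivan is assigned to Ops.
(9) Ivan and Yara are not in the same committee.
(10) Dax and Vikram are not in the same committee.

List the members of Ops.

From (2): Ivan ∈ Budget.
From (5): Chen ∉ Budget.
(8) (exactly one): Sven ∈ Ops.
(9): Yara ∉ Budget.
(4): Dax matches Sven: Dax ∈ Ops.
(7) (exactly one): Chen ∉ Ops.
(10): Vikram ∉ Ops.
Only one committee left: Chen ∈ Audit.
(6): Audit already has 1, so the rest are out.
Only one committee left: Yara ∈ Ops.
Only one committee left: Vikram ∈ Budget.
Suppose Gus ∈ Ops: no assignment then satisfies all the clues, so Gus ∉ Ops.

Ops = {Dax, Sven, Yara}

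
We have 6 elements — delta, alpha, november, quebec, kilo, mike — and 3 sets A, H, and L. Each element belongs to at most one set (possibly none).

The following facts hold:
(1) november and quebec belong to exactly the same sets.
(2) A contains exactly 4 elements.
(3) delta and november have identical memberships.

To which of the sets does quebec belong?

quebec: A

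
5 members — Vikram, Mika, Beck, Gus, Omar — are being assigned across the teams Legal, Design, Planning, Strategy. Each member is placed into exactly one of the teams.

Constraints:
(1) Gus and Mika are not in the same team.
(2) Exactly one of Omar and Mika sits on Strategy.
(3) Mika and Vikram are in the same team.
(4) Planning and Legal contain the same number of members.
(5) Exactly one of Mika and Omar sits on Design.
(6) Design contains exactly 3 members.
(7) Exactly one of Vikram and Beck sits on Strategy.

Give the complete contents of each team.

Legal = {}; Design = {Beck, Gus, Omar}; Planning = {}; Strategy = {Mika, Vikram}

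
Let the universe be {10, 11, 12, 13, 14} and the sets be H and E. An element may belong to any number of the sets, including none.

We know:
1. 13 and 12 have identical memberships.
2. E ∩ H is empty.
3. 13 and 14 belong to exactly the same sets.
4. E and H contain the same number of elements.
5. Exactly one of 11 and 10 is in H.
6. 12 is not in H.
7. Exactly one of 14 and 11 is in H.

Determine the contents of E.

From (6): 12 ∉ H.
(1): 13 matches 12: 13 ∉ H.
(3): 14 matches 13: 14 ∉ H.
(7) (exactly one): 11 ∈ H.
(2) (disjoint): 11 ∉ E.
(5) (exactly one): 10 ∉ H.
Suppose 10 ∉ E: no assignment then satisfies all the clues, so 10 ∈ E.

E = {10}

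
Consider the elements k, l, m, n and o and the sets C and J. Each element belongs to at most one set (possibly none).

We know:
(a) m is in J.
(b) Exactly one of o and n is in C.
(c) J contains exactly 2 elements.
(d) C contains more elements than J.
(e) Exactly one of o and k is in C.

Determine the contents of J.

J = {m, o}

From (a): m ∈ J.
Suppose k ∈ J: no assignment then satisfies all the clues, so k ∉ J.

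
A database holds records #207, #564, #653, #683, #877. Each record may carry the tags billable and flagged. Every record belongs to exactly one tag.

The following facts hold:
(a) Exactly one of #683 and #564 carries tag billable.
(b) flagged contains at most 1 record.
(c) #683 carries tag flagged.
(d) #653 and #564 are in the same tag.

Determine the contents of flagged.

From (c): #683 ∈ flagged.
(a) (exactly one): #564 ∈ billable.
(b): flagged already has 1, so the rest are out.
(d): #653 matches #564: #653 ∈ billable.
Only one tag left: #207 ∈ billable.
Only one tag left: #877 ∈ billable.

flagged = {#683}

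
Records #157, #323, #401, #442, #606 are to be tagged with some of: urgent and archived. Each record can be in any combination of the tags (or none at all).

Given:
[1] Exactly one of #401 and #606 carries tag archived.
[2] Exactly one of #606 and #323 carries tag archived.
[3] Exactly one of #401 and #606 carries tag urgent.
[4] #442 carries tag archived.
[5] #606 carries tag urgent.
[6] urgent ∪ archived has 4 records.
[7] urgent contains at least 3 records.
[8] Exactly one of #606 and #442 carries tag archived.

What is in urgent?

urgent = {#323, #442, #606}

From (4): #442 ∈ archived.
From (5): #606 ∈ urgent.
(3) (exactly one): #401 ∉ urgent.
(8) (exactly one): #606 ∉ archived.
(1) (exactly one): #401 ∈ archived.
(2) (exactly one): #323 ∈ archived.
Suppose #157 ∈ urgent: no assignment then satisfies all the clues, so #157 ∉ urgent.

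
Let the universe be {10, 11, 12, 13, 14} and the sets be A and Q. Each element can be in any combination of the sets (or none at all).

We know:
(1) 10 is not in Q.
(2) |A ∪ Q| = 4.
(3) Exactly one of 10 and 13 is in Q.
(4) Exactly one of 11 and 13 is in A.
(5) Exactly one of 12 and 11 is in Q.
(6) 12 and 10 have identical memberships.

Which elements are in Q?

From (1): 10 ∉ Q.
(3) (exactly one): 13 ∈ Q.
(6): 12 matches 10: 12 ∉ Q.
(5) (exactly one): 11 ∈ Q.
Suppose 14 ∈ Q: no assignment then satisfies all the clues, so 14 ∉ Q.

Q = {11, 13}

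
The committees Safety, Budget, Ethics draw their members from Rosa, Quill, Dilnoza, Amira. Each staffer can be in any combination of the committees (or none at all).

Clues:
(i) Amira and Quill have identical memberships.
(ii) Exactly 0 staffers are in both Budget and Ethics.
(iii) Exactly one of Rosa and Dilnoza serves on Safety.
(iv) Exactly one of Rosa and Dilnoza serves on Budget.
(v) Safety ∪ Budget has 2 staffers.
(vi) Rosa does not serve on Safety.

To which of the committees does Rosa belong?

From (vi): Rosa ∉ Safety.
(iii) (exactly one): Dilnoza ∈ Safety.
Suppose Rosa ∉ Budget: no assignment then satisfies all the clues, so Rosa ∈ Budget.

Rosa: Budget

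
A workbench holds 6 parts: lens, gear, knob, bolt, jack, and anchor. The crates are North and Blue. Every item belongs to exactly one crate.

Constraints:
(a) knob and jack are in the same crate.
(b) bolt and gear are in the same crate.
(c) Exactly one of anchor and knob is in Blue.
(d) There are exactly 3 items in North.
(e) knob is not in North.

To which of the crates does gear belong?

gear: North

From (e): knob ∉ North.
(a): jack matches knob: jack ∉ North.
Only one crate left: knob ∈ Blue.
Only one crate left: jack ∈ Blue.
(c) (exactly one): anchor ∉ Blue.
Only one crate left: anchor ∈ North.
Suppose gear ∉ North: no assignment then satisfies all the clues, so gear ∈ North.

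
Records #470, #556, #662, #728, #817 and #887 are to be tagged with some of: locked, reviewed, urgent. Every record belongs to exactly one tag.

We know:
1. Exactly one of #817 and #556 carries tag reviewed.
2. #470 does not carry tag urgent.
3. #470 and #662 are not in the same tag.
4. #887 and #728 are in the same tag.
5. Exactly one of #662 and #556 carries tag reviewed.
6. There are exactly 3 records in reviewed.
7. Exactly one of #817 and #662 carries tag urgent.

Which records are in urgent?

From (2): #470 ∉ urgent.
Suppose #556 ∈ urgent: no assignment then satisfies all the clues, so #556 ∉ urgent.

urgent = {#662}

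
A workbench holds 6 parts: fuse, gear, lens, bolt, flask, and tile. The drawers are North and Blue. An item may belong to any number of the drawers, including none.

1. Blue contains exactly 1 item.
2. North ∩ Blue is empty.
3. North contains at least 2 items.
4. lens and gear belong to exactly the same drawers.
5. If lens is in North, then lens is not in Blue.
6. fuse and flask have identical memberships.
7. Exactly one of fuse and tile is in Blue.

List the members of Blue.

Blue = {tile}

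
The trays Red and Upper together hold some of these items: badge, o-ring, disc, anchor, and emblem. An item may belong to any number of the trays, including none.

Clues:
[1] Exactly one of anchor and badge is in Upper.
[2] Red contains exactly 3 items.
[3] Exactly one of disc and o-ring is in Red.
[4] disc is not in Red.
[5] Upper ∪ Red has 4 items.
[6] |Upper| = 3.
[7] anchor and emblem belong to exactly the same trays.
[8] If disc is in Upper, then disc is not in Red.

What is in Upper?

From (4): disc ∉ Red.
(3) (exactly one): o-ring ∈ Red.
Suppose badge ∈ Upper: no assignment then satisfies all the clues, so badge ∉ Upper.

Upper = {anchor, disc, emblem}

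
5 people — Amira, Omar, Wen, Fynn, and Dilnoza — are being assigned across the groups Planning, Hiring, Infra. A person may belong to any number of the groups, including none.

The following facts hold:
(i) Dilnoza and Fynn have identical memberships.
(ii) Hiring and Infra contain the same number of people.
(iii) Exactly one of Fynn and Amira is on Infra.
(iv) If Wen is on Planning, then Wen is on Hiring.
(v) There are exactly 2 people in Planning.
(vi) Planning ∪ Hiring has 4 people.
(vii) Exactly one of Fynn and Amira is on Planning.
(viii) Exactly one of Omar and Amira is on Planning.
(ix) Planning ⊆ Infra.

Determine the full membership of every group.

Planning = {Amira, Wen}; Hiring = {Dilnoza, Fynn, Wen}; Infra = {Amira, Omar, Wen}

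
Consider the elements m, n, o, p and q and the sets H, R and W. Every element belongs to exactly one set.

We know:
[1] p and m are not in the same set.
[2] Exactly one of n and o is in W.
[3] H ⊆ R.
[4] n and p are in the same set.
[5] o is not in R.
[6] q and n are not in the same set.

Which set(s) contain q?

q: W

From (5): o ∉ R.
(3) contrapositive: o ∉ H.
Only one set left: o ∈ W.
(2) (exactly one): n ∉ W.
(4): p matches n: p ∉ W.
Suppose q ∈ H: no assignment then satisfies all the clues, so q ∉ H.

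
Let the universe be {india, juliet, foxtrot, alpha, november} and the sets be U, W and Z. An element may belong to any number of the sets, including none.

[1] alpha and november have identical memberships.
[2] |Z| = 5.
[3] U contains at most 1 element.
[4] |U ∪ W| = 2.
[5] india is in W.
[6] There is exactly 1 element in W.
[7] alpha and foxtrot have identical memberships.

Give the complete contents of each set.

U = {juliet}; W = {india}; Z = {alpha, foxtrot, india, juliet, november}

From (5): india ∈ W.
(2): only 5 candidates remain for Z, so all are in.
(6): W already has 1, so the rest are out.
Suppose india ∈ U: no assignment then satisfies all the clues, so india ∉ U.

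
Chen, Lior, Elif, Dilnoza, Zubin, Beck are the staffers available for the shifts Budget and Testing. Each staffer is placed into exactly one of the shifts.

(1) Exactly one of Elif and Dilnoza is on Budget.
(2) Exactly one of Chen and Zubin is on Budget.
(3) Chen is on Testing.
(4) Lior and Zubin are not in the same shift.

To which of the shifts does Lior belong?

Lior: Testing

From (3): Chen ∈ Testing.
(2) (exactly one): Zubin ∈ Budget.
(4): Lior ∉ Budget.
Only one shift left: Lior ∈ Testing.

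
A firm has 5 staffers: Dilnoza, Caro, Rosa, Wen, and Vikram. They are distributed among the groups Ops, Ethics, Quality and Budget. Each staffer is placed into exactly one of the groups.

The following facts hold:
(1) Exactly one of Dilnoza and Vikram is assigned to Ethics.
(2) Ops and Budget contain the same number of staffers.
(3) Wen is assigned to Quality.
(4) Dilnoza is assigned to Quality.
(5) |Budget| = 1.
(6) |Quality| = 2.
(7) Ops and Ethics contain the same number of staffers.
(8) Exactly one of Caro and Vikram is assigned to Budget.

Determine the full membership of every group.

From (3): Wen ∈ Quality.
From (4): Dilnoza ∈ Quality.
(1) (exactly one): Vikram ∈ Ethics.
(6): Quality already has 2, so the rest are out.
(8) (exactly one): Caro ∈ Budget.
(5): Budget already has 1, so the rest are out.
Suppose Rosa ∉ Ops: no assignment then satisfies all the clues, so Rosa ∈ Ops.

Ops = {Rosa}; Ethics = {Vikram}; Quality = {Dilnoza, Wen}; Budget = {Caro}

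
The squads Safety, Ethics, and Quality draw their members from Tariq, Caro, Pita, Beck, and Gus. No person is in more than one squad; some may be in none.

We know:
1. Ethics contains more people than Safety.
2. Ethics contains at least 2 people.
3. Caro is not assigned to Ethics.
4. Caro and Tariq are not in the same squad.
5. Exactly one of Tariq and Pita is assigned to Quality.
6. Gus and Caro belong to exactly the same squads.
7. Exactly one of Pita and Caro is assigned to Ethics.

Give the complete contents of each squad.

Safety = {}; Ethics = {Beck, Pita}; Quality = {Tariq}

From (3): Caro ∉ Ethics.
(6): Gus matches Caro: Gus ∉ Ethics.
(7) (exactly one): Pita ∈ Ethics.
(5) (exactly one): Tariq ∈ Quality.
(2): only 2 candidates remain for Ethics, so all are in.
(4): Caro ∉ Quality.
(6): Gus matches Caro: Gus ∉ Quality.
Suppose Caro ∈ Safety: no assignment then satisfies all the clues, so Caro ∉ Safety.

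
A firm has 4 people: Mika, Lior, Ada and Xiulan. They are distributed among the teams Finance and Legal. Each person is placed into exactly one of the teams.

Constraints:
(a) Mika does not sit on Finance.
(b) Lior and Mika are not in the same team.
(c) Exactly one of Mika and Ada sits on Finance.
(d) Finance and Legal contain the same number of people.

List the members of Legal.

From (a): Mika ∉ Finance.
(c) (exactly one): Ada ∈ Finance.
Only one team left: Mika ∈ Legal.
(b): Lior ∉ Legal.
Only one team left: Lior ∈ Finance.
Suppose Xiulan ∉ Legal: no assignment then satisfies all the clues, so Xiulan ∈ Legal.

Legal = {Mika, Xiulan}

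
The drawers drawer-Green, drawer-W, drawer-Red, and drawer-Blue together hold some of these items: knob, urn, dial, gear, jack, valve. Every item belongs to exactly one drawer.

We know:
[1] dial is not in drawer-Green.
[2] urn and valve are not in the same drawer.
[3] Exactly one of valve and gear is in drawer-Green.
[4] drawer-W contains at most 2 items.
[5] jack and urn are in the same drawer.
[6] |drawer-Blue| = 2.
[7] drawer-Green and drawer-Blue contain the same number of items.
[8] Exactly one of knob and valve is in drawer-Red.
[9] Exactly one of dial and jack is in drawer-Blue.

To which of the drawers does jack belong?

From (1): dial ∉ drawer-Green.
Suppose jack ∈ drawer-Green: no assignment then satisfies all the clues, so jack ∉ drawer-Green.

jack: drawer-Blue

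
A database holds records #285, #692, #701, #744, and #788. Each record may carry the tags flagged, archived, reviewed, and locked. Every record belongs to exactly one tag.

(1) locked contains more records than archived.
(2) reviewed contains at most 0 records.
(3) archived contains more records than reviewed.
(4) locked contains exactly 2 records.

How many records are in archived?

1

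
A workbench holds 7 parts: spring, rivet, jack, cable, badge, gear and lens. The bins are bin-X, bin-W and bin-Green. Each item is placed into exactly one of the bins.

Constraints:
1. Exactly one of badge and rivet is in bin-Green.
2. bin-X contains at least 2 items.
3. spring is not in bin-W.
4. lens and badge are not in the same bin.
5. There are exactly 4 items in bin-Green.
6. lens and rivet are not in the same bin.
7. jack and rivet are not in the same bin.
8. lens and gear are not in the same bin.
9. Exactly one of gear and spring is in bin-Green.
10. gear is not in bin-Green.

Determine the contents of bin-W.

bin-W = {lens}

From (3): spring ∉ bin-W.
From (10): gear ∉ bin-Green.
(9) (exactly one): spring ∈ bin-Green.
Suppose rivet ∈ bin-W: no assignment then satisfies all the clues, so rivet ∉ bin-W.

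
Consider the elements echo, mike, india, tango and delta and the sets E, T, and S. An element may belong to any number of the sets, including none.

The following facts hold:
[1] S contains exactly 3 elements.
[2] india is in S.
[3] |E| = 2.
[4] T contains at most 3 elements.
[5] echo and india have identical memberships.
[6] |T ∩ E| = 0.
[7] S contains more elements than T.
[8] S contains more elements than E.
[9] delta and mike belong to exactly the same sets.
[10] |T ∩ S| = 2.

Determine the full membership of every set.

From (2): india ∈ S.
(5): echo matches india: echo ∈ S.
Suppose echo ∈ E: no assignment then satisfies all the clues, so echo ∉ E.

E = {delta, mike}; T = {echo, india}; S = {echo, india, tango}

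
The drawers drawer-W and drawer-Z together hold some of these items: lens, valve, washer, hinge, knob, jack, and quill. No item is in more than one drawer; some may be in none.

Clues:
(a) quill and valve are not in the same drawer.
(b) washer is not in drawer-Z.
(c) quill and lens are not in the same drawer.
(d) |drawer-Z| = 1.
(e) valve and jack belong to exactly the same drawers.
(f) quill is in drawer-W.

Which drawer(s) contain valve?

From (b): washer ∉ drawer-Z.
From (f): quill ∈ drawer-W.
(a): valve ∉ drawer-W.
(c): lens ∉ drawer-W.
(e): jack matches valve: jack ∉ drawer-W.
Suppose valve ∈ drawer-Z: no assignment then satisfies all the clues, so valve ∉ drawer-Z.

valve: none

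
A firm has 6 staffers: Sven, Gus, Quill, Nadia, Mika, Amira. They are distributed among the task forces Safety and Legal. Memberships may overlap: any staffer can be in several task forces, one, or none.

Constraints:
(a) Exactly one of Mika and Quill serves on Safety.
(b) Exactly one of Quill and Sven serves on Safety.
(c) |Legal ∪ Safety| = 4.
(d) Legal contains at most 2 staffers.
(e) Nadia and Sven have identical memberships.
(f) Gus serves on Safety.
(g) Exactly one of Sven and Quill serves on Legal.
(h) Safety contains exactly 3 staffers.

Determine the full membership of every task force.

From (f): Gus ∈ Safety.
Suppose Sven ∈ Safety: no assignment then satisfies all the clues, so Sven ∉ Safety.

Safety = {Amira, Gus, Quill}; Legal = {Mika, Quill}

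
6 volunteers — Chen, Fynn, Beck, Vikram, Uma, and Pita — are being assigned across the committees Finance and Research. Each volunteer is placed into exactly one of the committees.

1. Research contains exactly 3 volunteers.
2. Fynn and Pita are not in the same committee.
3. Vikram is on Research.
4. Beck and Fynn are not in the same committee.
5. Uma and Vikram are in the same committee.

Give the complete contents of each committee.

Finance = {Beck, Chen, Pita}; Research = {Fynn, Uma, Vikram}

From (3): Vikram ∈ Research.
(5): Uma matches Vikram: Uma ∉ Finance.
(5): Uma matches Vikram: Uma ∈ Research.
Suppose Chen ∉ Finance: no assignment then satisfies all the clues, so Chen ∈ Finance.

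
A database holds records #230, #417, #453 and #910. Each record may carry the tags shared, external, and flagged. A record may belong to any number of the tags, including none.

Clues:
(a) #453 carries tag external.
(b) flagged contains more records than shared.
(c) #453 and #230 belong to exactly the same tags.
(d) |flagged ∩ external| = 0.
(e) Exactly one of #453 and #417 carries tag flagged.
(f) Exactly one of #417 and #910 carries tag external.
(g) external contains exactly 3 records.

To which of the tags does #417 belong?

#417: flagged

From (a): #453 ∈ external.
(c): #230 matches #453: #230 ∈ external.
Suppose #417 ∈ shared: no assignment then satisfies all the clues, so #417 ∉ shared.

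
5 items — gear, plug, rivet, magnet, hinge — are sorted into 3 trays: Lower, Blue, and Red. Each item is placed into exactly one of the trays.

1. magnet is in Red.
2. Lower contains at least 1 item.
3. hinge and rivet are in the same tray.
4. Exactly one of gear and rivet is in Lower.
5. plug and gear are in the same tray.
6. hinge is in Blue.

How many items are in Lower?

From (1): magnet ∈ Red.
From (6): hinge ∈ Blue.
(3): rivet matches hinge: rivet ∉ Lower.
(3): rivet matches hinge: rivet ∈ Blue.
(4) (exactly one): gear ∈ Lower.
(5): plug matches gear: plug ∈ Lower.

2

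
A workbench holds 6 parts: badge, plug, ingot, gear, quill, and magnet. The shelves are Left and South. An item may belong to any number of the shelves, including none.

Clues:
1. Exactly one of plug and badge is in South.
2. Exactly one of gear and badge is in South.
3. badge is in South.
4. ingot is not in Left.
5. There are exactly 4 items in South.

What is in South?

South = {badge, ingot, magnet, quill}

From (3): badge ∈ South.
From (4): ingot ∉ Left.
(1) (exactly one): plug ∉ South.
(2) (exactly one): gear ∉ South.
(5): only 4 candidates remain for South, so all are in.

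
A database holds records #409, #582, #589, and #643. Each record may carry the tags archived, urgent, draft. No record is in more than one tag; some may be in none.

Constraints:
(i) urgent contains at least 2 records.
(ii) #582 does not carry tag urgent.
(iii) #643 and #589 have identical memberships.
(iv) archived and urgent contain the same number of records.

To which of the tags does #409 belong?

#409: archived

From (ii): #582 ∉ urgent.
Suppose #409 ∉ archived: no assignment then satisfies all the clues, so #409 ∈ archived.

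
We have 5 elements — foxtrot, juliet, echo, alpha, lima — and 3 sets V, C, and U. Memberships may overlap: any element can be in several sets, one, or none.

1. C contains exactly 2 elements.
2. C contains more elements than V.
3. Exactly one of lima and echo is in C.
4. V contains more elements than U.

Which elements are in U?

U = {}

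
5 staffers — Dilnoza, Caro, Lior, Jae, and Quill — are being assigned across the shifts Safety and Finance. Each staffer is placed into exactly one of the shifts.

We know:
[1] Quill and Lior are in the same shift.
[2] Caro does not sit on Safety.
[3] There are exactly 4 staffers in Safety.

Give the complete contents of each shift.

From (2): Caro ∉ Safety.
(3): only 4 candidates remain for Safety, so all are in.
Only one shift left: Caro ∈ Finance.

Safety = {Dilnoza, Jae, Lior, Quill}; Finance = {Caro}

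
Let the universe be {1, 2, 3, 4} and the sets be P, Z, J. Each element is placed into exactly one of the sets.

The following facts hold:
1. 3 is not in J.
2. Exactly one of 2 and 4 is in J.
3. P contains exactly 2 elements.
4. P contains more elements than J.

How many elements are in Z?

1

From (1): 3 ∉ J.
Suppose 1 ∈ J: no assignment then satisfies all the clues, so 1 ∉ J.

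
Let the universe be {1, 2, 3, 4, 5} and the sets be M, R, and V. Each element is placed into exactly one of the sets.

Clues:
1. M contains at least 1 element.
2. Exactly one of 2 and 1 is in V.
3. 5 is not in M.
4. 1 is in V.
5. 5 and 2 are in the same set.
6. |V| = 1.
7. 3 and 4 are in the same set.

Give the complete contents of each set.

M = {3, 4}; R = {2, 5}; V = {1}

From (3): 5 ∉ M.
From (4): 1 ∈ V.
(2) (exactly one): 2 ∉ V.
(5): 2 matches 5: 2 ∉ M.
(5): 5 matches 2: 5 ∉ V.
(6): V already has 1, so the rest are out.
Only one set left: 2 ∈ R.
Only one set left: 5 ∈ R.
Suppose 3 ∉ M: no assignment then satisfies all the clues, so 3 ∈ M.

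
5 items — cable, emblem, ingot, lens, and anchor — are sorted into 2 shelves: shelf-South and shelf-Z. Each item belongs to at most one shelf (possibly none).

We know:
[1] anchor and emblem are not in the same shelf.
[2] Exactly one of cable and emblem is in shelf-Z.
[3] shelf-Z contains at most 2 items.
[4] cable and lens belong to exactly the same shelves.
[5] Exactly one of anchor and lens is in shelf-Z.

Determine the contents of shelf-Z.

shelf-Z = {cable, lens}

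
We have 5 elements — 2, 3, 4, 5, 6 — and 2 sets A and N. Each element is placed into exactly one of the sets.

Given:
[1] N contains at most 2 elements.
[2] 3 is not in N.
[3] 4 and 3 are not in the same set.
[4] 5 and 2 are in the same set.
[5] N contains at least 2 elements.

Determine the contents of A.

A = {2, 3, 5}

From (2): 3 ∉ N.
Only one set left: 3 ∈ A.
(3): 4 ∉ A.
Only one set left: 4 ∈ N.
Suppose 2 ∉ A: no assignment then satisfies all the clues, so 2 ∈ A.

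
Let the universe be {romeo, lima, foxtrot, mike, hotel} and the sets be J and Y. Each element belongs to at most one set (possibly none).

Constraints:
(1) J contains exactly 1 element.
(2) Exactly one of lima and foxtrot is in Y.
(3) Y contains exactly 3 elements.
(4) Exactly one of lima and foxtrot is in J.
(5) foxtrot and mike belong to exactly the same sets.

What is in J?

J = {lima}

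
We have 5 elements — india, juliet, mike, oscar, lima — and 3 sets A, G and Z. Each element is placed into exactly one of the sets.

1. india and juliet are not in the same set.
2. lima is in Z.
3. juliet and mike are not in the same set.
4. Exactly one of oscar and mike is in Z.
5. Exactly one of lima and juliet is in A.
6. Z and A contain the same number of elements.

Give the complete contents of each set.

From (2): lima ∈ Z.
(5) (exactly one): juliet ∈ A.
(1): india ∉ A.
(3): mike ∉ A.
Suppose india ∉ G: no assignment then satisfies all the clues, so india ∈ G.

A = {juliet, oscar}; G = {india}; Z = {lima, mike}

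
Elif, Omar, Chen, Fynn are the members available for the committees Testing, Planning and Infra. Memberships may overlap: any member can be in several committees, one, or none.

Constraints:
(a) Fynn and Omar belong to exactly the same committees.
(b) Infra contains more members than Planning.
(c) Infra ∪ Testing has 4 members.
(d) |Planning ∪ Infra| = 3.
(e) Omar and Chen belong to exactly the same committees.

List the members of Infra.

Infra = {Chen, Fynn, Omar}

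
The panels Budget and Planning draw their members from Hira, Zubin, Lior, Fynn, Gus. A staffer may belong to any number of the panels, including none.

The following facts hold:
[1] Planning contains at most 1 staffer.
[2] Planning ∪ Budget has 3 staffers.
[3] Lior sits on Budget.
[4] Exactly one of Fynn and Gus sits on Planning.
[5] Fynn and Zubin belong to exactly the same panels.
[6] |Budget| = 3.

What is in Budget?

Budget = {Gus, Hira, Lior}

From (3): Lior ∈ Budget.
Suppose Hira ∉ Budget: no assignment then satisfies all the clues, so Hira ∈ Budget.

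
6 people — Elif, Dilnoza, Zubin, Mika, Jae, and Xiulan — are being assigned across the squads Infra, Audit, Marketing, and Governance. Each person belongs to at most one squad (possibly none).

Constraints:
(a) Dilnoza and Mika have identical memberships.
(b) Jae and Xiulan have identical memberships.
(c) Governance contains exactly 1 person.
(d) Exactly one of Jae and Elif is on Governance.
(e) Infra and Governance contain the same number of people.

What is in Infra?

Infra = {Zubin}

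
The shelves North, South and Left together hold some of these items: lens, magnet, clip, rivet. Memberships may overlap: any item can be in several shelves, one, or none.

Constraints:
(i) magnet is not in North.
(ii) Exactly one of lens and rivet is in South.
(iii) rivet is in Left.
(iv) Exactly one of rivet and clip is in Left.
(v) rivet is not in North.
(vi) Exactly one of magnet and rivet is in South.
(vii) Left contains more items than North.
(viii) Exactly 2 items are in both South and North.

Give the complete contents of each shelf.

North = {clip, lens}; South = {clip, lens, magnet}; Left = {lens, magnet, rivet}

From (i): magnet ∉ North.
From (iii): rivet ∈ Left.
From (v): rivet ∉ North.
(iv) (exactly one): clip ∉ Left.
Suppose lens ∉ North: no assignment then satisfies all the clues, so lens ∈ North.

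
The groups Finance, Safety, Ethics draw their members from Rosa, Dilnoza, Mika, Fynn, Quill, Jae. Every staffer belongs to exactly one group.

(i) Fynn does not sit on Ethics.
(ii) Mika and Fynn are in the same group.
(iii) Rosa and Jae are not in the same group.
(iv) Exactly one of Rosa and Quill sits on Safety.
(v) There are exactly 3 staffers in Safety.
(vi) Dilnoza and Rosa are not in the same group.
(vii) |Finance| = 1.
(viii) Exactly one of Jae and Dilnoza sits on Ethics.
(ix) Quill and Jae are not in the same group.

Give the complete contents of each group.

Finance = {Jae}; Safety = {Fynn, Mika, Rosa}; Ethics = {Dilnoza, Quill}

From (i): Fynn ∉ Ethics.
(ii): Mika matches Fynn: Mika ∉ Ethics.
Suppose Rosa ∈ Finance: no assignment then satisfies all the clues, so Rosa ∉ Finance.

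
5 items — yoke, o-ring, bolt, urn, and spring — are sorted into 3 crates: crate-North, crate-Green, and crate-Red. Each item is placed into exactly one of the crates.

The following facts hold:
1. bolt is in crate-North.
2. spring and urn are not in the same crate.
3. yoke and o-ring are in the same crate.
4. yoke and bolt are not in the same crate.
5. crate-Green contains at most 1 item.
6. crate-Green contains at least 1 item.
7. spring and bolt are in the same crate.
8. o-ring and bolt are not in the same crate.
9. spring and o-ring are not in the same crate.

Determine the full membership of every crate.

crate-North = {bolt, spring}; crate-Green = {urn}; crate-Red = {o-ring, yoke}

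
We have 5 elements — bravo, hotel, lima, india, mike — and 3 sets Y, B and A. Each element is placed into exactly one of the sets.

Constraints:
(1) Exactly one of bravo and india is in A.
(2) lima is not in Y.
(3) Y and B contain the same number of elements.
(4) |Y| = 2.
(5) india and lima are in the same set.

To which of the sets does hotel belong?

From (2): lima ∉ Y.
(5): india matches lima: india ∉ Y.
Suppose hotel ∉ Y: no assignment then satisfies all the clues, so hotel ∈ Y.

hotel: Y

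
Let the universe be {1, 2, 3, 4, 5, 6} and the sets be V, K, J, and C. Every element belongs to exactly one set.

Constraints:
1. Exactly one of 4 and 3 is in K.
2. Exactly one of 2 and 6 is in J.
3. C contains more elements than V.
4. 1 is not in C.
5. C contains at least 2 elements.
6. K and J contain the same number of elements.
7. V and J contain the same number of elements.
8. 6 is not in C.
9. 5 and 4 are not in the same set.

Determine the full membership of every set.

V = {1}; K = {4}; J = {6}; C = {2, 3, 5}

From (4): 1 ∉ C.
From (8): 6 ∉ C.
Suppose 1 ∉ V: no assignment then satisfies all the clues, so 1 ∈ V.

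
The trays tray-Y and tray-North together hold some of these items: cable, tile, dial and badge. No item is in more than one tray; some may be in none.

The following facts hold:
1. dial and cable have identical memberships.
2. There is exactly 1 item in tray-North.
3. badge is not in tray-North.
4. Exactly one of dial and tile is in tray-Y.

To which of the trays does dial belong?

From (3): badge ∉ tray-North.
Suppose dial ∉ tray-Y: no assignment then satisfies all the clues, so dial ∈ tray-Y.

dial: tray-Y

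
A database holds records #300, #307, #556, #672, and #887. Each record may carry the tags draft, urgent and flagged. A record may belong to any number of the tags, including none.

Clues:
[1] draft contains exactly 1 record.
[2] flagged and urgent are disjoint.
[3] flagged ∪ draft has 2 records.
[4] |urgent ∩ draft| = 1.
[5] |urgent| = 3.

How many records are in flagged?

1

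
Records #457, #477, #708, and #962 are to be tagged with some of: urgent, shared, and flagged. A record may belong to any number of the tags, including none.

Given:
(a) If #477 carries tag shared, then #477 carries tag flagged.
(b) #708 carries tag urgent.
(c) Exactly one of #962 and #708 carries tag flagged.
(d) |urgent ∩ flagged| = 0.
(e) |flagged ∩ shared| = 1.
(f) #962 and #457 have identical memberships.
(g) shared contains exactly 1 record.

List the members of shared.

shared = {#477}

From (b): #708 ∈ urgent.
Suppose #457 ∈ shared: no assignment then satisfies all the clues, so #457 ∉ shared.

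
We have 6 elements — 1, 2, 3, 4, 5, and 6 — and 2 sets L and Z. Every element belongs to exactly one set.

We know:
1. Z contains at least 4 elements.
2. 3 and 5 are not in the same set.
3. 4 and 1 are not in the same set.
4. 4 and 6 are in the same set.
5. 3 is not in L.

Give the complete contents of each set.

L = {1, 5}; Z = {2, 3, 4, 6}

From (5): 3 ∉ L.
Only one set left: 3 ∈ Z.
(2): 5 ∉ Z.
Only one set left: 5 ∈ L.
Suppose 1 ∉ L: no assignment then satisfies all the clues, so 1 ∈ L.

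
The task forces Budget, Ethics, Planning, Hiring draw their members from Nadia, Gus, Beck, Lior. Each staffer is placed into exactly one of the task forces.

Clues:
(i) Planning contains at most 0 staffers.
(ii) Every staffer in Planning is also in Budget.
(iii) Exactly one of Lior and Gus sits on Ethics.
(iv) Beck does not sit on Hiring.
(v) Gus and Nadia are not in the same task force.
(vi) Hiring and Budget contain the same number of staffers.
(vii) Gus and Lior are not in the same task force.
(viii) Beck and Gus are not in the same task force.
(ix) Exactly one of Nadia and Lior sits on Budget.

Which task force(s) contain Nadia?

Nadia: Budget

From (iv): Beck ∉ Hiring.
(i): Planning already has 0, so the rest are out.
Suppose Nadia ∉ Budget: no assignment then satisfies all the clues, so Nadia ∈ Budget.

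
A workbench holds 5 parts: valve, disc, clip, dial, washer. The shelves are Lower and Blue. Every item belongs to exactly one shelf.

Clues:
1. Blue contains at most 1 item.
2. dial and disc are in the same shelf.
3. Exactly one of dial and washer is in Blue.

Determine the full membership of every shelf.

Lower = {clip, dial, disc, valve}; Blue = {washer}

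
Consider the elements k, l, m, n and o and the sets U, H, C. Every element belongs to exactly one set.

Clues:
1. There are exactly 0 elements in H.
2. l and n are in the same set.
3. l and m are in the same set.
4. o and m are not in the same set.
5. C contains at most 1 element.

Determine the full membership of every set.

U = {k, l, m, n}; H = {}; C = {o}

(1): H already has 0, so the rest are out.
Suppose k ∉ U: no assignment then satisfies all the clues, so k ∈ U.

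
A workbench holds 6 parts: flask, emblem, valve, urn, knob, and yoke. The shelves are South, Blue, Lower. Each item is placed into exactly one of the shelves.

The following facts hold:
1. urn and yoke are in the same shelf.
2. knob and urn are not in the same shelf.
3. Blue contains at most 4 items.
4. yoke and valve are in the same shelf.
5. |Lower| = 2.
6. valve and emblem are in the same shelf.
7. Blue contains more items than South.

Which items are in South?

South = {}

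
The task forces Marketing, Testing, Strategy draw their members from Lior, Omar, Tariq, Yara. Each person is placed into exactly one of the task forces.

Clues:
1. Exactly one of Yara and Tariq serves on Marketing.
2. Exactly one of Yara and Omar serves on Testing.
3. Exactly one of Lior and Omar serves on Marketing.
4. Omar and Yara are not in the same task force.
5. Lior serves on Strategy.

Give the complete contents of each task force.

From (5): Lior ∈ Strategy.
(3) (exactly one): Omar ∈ Marketing.
(4): Yara ∉ Marketing.
(1) (exactly one): Tariq ∈ Marketing.
(2) (exactly one): Yara ∈ Testing.

Marketing = {Omar, Tariq}; Testing = {Yara}; Strategy = {Lior}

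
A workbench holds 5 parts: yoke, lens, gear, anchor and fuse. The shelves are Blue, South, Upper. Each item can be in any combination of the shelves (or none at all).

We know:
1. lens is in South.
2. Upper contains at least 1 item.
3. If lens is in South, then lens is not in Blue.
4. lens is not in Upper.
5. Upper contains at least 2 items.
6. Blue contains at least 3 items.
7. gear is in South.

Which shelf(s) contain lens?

lens: South

From (1): lens ∈ South.
From (4): lens ∉ Upper.
From (7): gear ∈ South.
(3): lens ∉ Blue.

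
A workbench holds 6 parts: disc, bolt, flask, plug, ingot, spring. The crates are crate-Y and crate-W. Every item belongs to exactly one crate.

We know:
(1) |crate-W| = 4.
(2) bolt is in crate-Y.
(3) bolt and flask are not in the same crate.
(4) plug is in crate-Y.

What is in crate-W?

From (2): bolt ∈ crate-Y.
From (4): plug ∈ crate-Y.
(1): only 4 candidates remain for crate-W, so all are in.

crate-W = {disc, flask, ingot, spring}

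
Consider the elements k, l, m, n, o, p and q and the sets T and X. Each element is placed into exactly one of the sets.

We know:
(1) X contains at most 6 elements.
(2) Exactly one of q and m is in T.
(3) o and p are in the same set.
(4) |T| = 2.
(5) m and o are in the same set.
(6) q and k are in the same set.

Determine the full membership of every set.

T = {k, q}; X = {l, m, n, o, p}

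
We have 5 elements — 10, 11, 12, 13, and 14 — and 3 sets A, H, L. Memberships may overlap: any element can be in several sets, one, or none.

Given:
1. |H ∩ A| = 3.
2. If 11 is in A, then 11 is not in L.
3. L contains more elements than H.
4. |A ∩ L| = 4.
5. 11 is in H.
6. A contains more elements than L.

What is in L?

L = {10, 12, 13, 14}

From (5): 11 ∈ H.
Suppose 10 ∉ L: no assignment then satisfies all the clues, so 10 ∈ L.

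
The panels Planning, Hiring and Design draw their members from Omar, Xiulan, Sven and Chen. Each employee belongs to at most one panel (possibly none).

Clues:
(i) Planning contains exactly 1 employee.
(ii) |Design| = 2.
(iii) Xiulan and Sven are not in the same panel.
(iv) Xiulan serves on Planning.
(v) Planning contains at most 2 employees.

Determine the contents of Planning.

From (iv): Xiulan ∈ Planning.
(i): Planning already has 1, so the rest are out.

Planning = {Xiulan}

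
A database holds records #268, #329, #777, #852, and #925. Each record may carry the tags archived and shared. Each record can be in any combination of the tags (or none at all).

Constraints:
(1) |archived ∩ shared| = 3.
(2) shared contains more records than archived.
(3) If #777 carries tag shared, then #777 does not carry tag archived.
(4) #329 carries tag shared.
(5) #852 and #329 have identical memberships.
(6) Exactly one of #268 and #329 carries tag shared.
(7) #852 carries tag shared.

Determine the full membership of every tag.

archived = {#329, #852, #925}; shared = {#329, #777, #852, #925}

From (4): #329 ∈ shared.
From (7): #852 ∈ shared.
(6) (exactly one): #268 ∉ shared.
Suppose #268 ∈ archived: no assignment then satisfies all the clues, so #268 ∉ archived.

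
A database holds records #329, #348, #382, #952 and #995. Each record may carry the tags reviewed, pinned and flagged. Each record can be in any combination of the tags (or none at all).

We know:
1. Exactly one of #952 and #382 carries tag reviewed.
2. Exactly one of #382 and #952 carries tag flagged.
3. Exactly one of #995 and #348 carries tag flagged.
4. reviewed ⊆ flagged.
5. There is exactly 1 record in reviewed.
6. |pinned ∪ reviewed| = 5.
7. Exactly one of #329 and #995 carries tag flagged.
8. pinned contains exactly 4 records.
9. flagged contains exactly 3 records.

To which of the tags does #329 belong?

#329: flagged, pinned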